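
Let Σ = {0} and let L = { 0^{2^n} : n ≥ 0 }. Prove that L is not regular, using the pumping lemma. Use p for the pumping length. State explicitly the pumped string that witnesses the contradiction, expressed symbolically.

0^{2^p+k}

Assume L is regular. Let p be the pumping length given by the pumping lemma.
Take w = 0^{2^p} ∈ L with |w| = 2^p ≥ p.
By the pumping lemma, w = xyz with |xy| ≤ p and y is nonempty.
Then y = 0^k for some k with 1 ≤ k ≤ p.
Pump with i = 2: xy^2z = 0^{2^p+k}. Since 1 ≤ k ≤ p < 2^p, we have 2^p < 2^p+k < 2^{p+1}, so 2^p+k is not a power of 2. So xy^2z ∉ L.
This is a contradiction; hence L is not regular.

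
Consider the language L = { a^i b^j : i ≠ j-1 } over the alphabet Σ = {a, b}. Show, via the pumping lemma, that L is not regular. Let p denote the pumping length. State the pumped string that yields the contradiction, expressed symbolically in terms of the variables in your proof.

a^{p+p!} b^{p+p!+1}

Suppose for contradiction that L is regular, and let p be the pumping length.
Choose w = a^p b^{p+p!+1}. Since p ≠ (p+p!+1)-1 = p+p!, w ∈ L; and |w| ≥ p.
Write w = xyz as guaranteed by the lemma, with |xy| ≤ p and |y| ≥ 1.
Since the first p symbols of w are all a's and |xy| ≤ p, y lies entirely in the leading a-block: y = a^k for some k with 1 ≤ k ≤ p.
Since 1 ≤ k ≤ p, k divides p!; set t = 1 + p!/k. Then xy^t z has p + (p!/k)·k = p + p! copies of a. Now the a-count is p+p! and (b-count)-1 = (p+p!+1)-1 = p+p!, so i ≠ j-1 fails. So xy^t z = a^{p+p!} b^{p+p!+1} ∉ L.
This contradicts the pumping lemma, so L is not regular.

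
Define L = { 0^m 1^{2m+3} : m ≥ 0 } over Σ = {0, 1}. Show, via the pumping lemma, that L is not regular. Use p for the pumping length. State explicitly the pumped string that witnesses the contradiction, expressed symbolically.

0^{p+k} 1^{2p+3}

Assume L is regular; let p be its pumping constant.
Choose w = 0^p 1^{2p+3}, which is in L with |w| = 3p+3 ≥ p.
The pumping lemma gives a decomposition w = xyz where |xy| ≤ p and |y| ≥ 1.
Since the first p symbols of w are all 0's and |xy| ≤ p, y lies entirely in the leading 0-block: y = 0^k for some k with 1 ≤ k ≤ p.
Pump with i = 2: xy^2z = 0^{p+k} 1^{2p+3}. For this to lie in L we would need 2p+3 = 2(p+k)+3, which forces k = 0. But k ≥ 1, so xy^2z ∉ L.
Contradiction. Therefore L is not regular.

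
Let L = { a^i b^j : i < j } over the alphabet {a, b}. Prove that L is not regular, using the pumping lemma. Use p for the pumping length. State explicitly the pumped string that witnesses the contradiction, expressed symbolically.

a^{p+k} b^{p+1}

Toward a contradiction, assume L is regular with pumping length p.
Choose w = a^p b^{p+1} ∈ L, with |w| = 2p+1 ≥ p.
Write w = xyz as guaranteed by the lemma, with |xy| ≤ p and y is nonempty.
The first p characters of w are a's, so xy (and hence y) consists only of a's. Write y = a^k, 1 ≤ k ≤ p.
Consider xy^2z = a^{p+k} b^{p+1}. Since k ≥ 1, the a-count p+k is at least p+1, so i < j fails; thus xy^2z ∉ L.
This is a contradiction; hence L is not regular.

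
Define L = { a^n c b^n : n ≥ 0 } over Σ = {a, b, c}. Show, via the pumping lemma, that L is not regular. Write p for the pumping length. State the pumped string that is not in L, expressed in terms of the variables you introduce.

Assume L is regular; let p be its pumping constant.
Take w = a^p c b^p ∈ L with |w| = 2p+1 ≥ p.
Write w = xyz as guaranteed by the lemma, with |xy| ≤ p and |y| > 0.
The first p characters of w are a's, so xy (and hence y) consists only of a's. Write y = a^k, 1 ≤ k ≤ p.
Pump with i = 2: xy^2z = a^{p+k} c b^p, which would require p+k = p. But k ≥ 1, so xy^2z ∉ L.
This contradicts the pumping lemma, so L is not regular.

a^{p+k} c b^p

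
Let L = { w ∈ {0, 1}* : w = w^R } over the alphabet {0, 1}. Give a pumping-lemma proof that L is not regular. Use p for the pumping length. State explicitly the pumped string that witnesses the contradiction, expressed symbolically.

Assume L is regular; let p be its pumping constant.
Take w = 0^p 1 0^p, a palindrome of length 2p+1 ≥ p.
Write w = xyz as guaranteed by the lemma, with |xy| ≤ p and |y| > 0.
The first p characters of w are 0's, so xy (and hence y) consists only of 0's. Write y = 0^k, 1 ≤ k ≤ p.
Pump with i = 2: xy^2z = 0^{p+k} 1 0^p. Its reverse is 0^p 1 0^{p+k}, which differs from xy^2z since k ≥ 1. So xy^2z is not a palindrome and xy^2z ∉ L.
This contradicts the pumping lemma, so L is not regular.

0^{p+k} 1 0^p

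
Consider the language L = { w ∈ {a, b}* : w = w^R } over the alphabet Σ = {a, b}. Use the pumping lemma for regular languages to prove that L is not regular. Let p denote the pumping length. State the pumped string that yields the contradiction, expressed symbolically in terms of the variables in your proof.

a^{p+k} b a^p

Assume L is regular. Let p be the pumping length given by the pumping lemma.
Take w = a^p b a^p, a palindrome of length 2p+1 ≥ p.
The pumping lemma gives a decomposition w = xyz where |xy| ≤ p and y is nonempty.
Since the first p symbols of w are all a's and |xy| ≤ p, y lies entirely in the leading a-block: y = a^k for some k with 1 ≤ k ≤ p.
Pump with i = 2: xy^2z = a^{p+k} b a^p. Its reverse is a^p b a^{p+k}, which differs from xy^2z since k ≥ 1. So xy^2z is not a palindrome and xy^2z ∉ L.
This is a contradiction; hence L is not regular.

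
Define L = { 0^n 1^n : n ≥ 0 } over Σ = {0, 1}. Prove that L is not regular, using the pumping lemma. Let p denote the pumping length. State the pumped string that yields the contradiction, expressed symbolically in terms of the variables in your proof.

Suppose for contradiction that L is regular, and let p be the pumping length.
Take w = 0^p 1^p. Then w ∈ L and |w| = 2p ≥ p.
Write w = xyz as guaranteed by the lemma, with |xy| ≤ p and |y| ≥ 1.
Because |xy| ≤ p and w begins with p copies of 0, we have y = 0^k with 1 ≤ k ≤ p.
Pump with i = 2: xy^2z = 0^{p+k} 1^p. For this to lie in L we would need p = p+k, which forces k = 0. But k ≥ 1, so xy^2z ∉ L.
This is a contradiction; hence L is not regular.

0^{p+k} 1^p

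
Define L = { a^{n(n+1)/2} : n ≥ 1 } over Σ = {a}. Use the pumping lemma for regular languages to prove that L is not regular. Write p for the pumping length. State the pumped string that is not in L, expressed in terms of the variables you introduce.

Assume L is regular; let p be its pumping constant.
Take w = a^{p(p+1)/2} ∈ L with |w| = p(p+1)/2 ≥ p.
Write w = xyz as guaranteed by the lemma, with |xy| ≤ p and |y| ≥ 1.
Then y = a^k for some k with 1 ≤ k ≤ p.
Pump with i = 2: xy^2z = a^{p(p+1)/2+k}. Since 1 ≤ k ≤ p, p(p+1)/2 < p(p+1)/2+k ≤ p(p+1)/2+p < (p+1)(p+2)/2, so p(p+1)/2+k is strictly between consecutive triangular numbers. So xy^2z ∉ L.
This contradicts the pumping lemma, so L is not regular.

a^{p(p+1)/2+k}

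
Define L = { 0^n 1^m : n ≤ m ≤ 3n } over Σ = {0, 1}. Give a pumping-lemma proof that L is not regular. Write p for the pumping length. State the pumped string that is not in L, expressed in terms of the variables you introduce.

Suppose for contradiction that L is regular, and let p be the pumping length.
Take w = 0^p 1^p ∈ L (since p ≤ p ≤ 3p), with |w| = 2p ≥ p.
Write w = xyz as guaranteed by the lemma, with |xy| ≤ p and |y| ≥ 1.
The first p characters of w are 0's, so xy (and hence y) consists only of 0's. Write y = 0^k, 1 ≤ k ≤ p.
Pump with i = 2: xy^2z = 0^{p+k} 1^p. Now n = p+k > p = m, so the condition n ≤ m fails. Thus xy^2z ∉ L.
Contradiction. Therefore L is not regular.

0^{p+k} 1^p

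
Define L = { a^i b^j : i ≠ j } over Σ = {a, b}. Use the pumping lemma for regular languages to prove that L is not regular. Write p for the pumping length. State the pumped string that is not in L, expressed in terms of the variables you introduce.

Assume L is regular; let p be its pumping constant.
Choose w = a^p b^{p+p!}. Since p ≠ p+p!, w ∈ L; and |w| ≥ p.
The pumping lemma gives a decomposition w = xyz where |xy| ≤ p and |y| > 0.
The first p characters of w are a's, so xy (and hence y) consists only of a's. Write y = a^k, 1 ≤ k ≤ p.
Since 1 ≤ k ≤ p, k divides p!; set t = 1 + p!/k. Then xy^t z has p + (p!/k)·k = p + p! copies of a. Now the a-count equals the b-count, so i ≠ j fails. So xy^t z = a^{p+p!} b^{p+p!} ∉ L.
This contradicts the pumping lemma, so L is not regular.

a^{p+p!} b^{p+p!}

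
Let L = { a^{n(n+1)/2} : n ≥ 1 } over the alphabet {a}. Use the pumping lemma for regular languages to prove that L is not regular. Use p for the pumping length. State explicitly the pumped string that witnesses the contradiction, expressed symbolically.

a^{p(p+1)/2+k}

Assume L is regular. Let p be the pumping length given by the pumping lemma.
Take w = a^{p(p+1)/2} ∈ L with |w| = p(p+1)/2 ≥ p.
By the pumping lemma, w = xyz with |xy| ≤ p and |y| > 0.
Then y = a^k for some k with 1 ≤ k ≤ p.
Pump with i = 2: xy^2z = a^{p(p+1)/2+k}. Since 1 ≤ k ≤ p, p(p+1)/2 < p(p+1)/2+k ≤ p(p+1)/2+p < (p+1)(p+2)/2, so p(p+1)/2+k is strictly between consecutive triangular numbers. So xy^2z ∉ L.
This contradicts the pumping lemma, so L is not regular.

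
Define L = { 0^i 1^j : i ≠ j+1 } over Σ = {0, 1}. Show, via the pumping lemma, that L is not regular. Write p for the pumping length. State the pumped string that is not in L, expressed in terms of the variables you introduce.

0^{p+p!} 1^{p+p!-1}

Assume L is regular; let p be its pumping constant.
Choose w = 0^p 1^{p+p!-1}. Since p ≠ (p+p!-1)+1 = p+p!, w ∈ L; and |w| ≥ p.
The pumping lemma gives a decomposition w = xyz where |xy| ≤ p and |y| > 0.
Since the first p symbols of w are all 0's and |xy| ≤ p, y lies entirely in the leading 0-block: y = 0^k for some k with 1 ≤ k ≤ p.
Since 1 ≤ k ≤ p, k divides p!; set t = 1 + p!/k. Then xy^t z has p + (p!/k)·k = p + p! copies of 0. Now the 0-count is p+p! and (1-count)+1 = (p+p!-1)+1 = p+p!, so i ≠ j+1 fails. So xy^t z = 0^{p+p!} 1^{p+p!-1} ∉ L.
This contradicts the pumping lemma, so L is not regular.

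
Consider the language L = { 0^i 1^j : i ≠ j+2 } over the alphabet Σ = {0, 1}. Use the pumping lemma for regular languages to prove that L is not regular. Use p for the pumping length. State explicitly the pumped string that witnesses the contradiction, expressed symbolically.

Assume L is regular. Let p be the pumping length given by the pumping lemma.
Choose w = 0^p 1^{p+p!-2}. Since p ≠ (p+p!-2)+2 = p+p!, w ∈ L; and |w| ≥ p.
By the pumping lemma, w = xyz with |xy| ≤ p and y is nonempty.
Since the first p symbols of w are all 0's and |xy| ≤ p, y lies entirely in the leading 0-block: y = 0^k for some k with 1 ≤ k ≤ p.
Since 1 ≤ k ≤ p, k divides p!; set t = 1 + p!/k. Then xy^t z has p + (p!/k)·k = p + p! copies of 0. Now the 0-count is p+p! and (1-count)+2 = (p+p!-2)+2 = p+p!, so i ≠ j+2 fails. So xy^t z = 0^{p+p!} 1^{p+p!-2} ∉ L.
This is a contradiction; hence L is not regular.

0^{p+p!} 1^{p+p!-2}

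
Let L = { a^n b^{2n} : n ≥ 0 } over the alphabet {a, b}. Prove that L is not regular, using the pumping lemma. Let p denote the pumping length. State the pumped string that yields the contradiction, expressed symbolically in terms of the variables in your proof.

Assume L is regular; let p be its pumping constant.
Let w = a^p b^{2p} ∈ L; note |w| = 3p ≥ p.
The pumping lemma gives a decomposition w = xyz where |xy| ≤ p and |y| > 0.
Because |xy| ≤ p and w begins with p copies of a, we have y = a^k with 1 ≤ k ≤ p.
Pump with i = 2: xy^2z = a^{p+k} b^{2p}. For this to lie in L we would need 2p = 2(p+k), which forces k = 0. But k ≥ 1, so xy^2z ∉ L.
This is a contradiction; hence L is not regular.

a^{p+k} b^{2p}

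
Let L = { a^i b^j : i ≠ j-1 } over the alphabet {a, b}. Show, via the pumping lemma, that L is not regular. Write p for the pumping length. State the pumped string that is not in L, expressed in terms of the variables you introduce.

Toward a contradiction, assume L is regular with pumping length p.
Choose w = a^p b^{p+p!+1}. Since p ≠ (p+p!+1)-1 = p+p!, w ∈ L; and |w| ≥ p.
By the pumping lemma, w = xyz with |xy| ≤ p and |y| ≥ 1.
The first p characters of w are a's, so xy (and hence y) consists only of a's. Write y = a^k, 1 ≤ k ≤ p.
Since 1 ≤ k ≤ p, k divides p!; set t = 1 + p!/k. Then xy^t z has p + (p!/k)·k = p + p! copies of a. Now the a-count is p+p! and (b-count)-1 = (p+p!+1)-1 = p+p!, so i ≠ j-1 fails. So xy^t z = a^{p+p!} b^{p+p!+1} ∉ L.
Contradiction. Therefore L is not regular.

a^{p+p!} b^{p+p!+1}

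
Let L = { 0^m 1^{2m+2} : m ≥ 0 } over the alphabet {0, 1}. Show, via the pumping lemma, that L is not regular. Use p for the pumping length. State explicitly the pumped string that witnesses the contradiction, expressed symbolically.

Assume L is regular. Let p be the pumping length given by the pumping lemma.
Let w = 0^p 1^{2p+2} ∈ L; note |w| = 3p+2 ≥ p.
By the pumping lemma, w = xyz with |xy| ≤ p and |y| > 0.
Because |xy| ≤ p and w begins with p copies of 0, we have y = 0^k with 1 ≤ k ≤ p.
Pump with i = 2: xy^2z = 0^{p+k} 1^{2p+2}. For this to lie in L we would need 2p+2 = 2(p+k)+2, which forces k = 0. But k ≥ 1, so xy^2z ∉ L.
This contradicts the pumping lemma, so L is not regular.

0^{p+k} 1^{2p+2}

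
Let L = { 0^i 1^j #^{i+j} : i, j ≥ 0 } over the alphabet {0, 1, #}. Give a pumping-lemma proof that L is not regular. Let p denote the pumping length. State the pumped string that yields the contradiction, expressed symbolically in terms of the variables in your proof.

0^{p+k} 1^p #^{2p}

Assume L is regular. Let p be the pumping length given by the pumping lemma.
Take w = 0^p 1^p #^{2p} ∈ L (with i=j=p, i+j=2p), |w| = 4p ≥ p.
The pumping lemma gives a decomposition w = xyz where |xy| ≤ p and |y| ≥ 1.
The first p characters of w are 0's, so xy (and hence y) consists only of 0's. Write y = 0^k, 1 ≤ k ≤ p.
Consider xy^2z = 0^{p+k} 1^p #^{2p}. Now the 0- and 1-counts sum to 2p+k, but the #-count is 2p ≠ 2p+k. So xy^2z ∉ L.
This is a contradiction; hence L is not regular.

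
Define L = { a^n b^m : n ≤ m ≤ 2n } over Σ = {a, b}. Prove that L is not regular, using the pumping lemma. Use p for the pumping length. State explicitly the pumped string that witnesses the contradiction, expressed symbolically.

Toward a contradiction, assume L is regular with pumping length p.
Take w = a^p b^p ∈ L (since p ≤ p ≤ 2p), with |w| = 2p ≥ p.
Write w = xyz as guaranteed by the lemma, with |xy| ≤ p and |y| ≥ 1.
Because |xy| ≤ p and w begins with p copies of a, we have y = a^k with 1 ≤ k ≤ p.
Pump with i = 2: xy^2z = a^{p+k} b^p. Now n = p+k > p = m, so the condition n ≤ m fails. Thus xy^2z ∉ L.
Contradiction. Therefore L is not regular.

a^{p+k} b^p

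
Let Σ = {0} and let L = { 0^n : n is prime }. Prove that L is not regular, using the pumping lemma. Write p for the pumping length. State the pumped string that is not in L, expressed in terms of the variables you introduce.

Suppose for contradiction that L is regular, and let p be the pumping length.
Let q be a prime with q ≥ p+2 (infinitely many primes exist), and take w = 0^q ∈ L with |w| = q ≥ p.
Write w = xyz as guaranteed by the lemma, with |xy| ≤ p and |y| > 0.
Then y = 0^k for some k with 1 ≤ k ≤ p.
Since 1 ≤ k ≤ p, |xz| = q-k. Pump with i = q+1: |xy^{q+1}z| = (q-k)+(q+1)k = q+qk = q(1+k), which is composite (both factors ≥ 2). So xy^{q+1}z = 0^{q(1+k)} ∉ L.
Contradiction. Therefore L is not regular.

0^{q(1+k)}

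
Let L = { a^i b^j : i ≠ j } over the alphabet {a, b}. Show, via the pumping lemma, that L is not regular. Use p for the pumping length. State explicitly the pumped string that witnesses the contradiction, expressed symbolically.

Toward a contradiction, assume L is regular with pumping length p.
Choose w = a^p b^{p+p!}. Since p ≠ p+p!, w ∈ L; and |w| ≥ p.
Write w = xyz as guaranteed by the lemma, with |xy| ≤ p and |y| ≥ 1.
The first p characters of w are a's, so xy (and hence y) consists only of a's. Write y = a^k, 1 ≤ k ≤ p.
Since 1 ≤ k ≤ p, k divides p!; set t = 1 + p!/k. Then xy^t z has p + (p!/k)·k = p + p! copies of a. Now the a-count equals the b-count, so i ≠ j fails. So xy^t z = a^{p+p!} b^{p+p!} ∉ L.
This contradicts the pumping lemma, so L is not regular.

a^{p+p!} b^{p+p!}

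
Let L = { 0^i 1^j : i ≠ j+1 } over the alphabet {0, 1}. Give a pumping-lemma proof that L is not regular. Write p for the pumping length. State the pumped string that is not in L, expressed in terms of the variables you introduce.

Suppose for contradiction that L is regular, and let p be the pumping length.
Choose w = 0^p 1^{p+p!-1}. Since p ≠ (p+p!-1)+1 = p+p!, w ∈ L; and |w| ≥ p.
By the pumping lemma, w = xyz with |xy| ≤ p and |y| ≥ 1.
Since the first p symbols of w are all 0's and |xy| ≤ p, y lies entirely in the leading 0-block: y = 0^k for some k with 1 ≤ k ≤ p.
Since 1 ≤ k ≤ p, k divides p!; set t = 1 + p!/k. Then xy^t z has p + (p!/k)·k = p + p! copies of 0. Now the 0-count is p+p! and (1-count)+1 = (p+p!-1)+1 = p+p!, so i ≠ j+1 fails. So xy^t z = 0^{p+p!} 1^{p+p!-1} ∉ L.
This contradicts the pumping lemma, so L is not regular.

0^{p+p!} 1^{p+p!-1}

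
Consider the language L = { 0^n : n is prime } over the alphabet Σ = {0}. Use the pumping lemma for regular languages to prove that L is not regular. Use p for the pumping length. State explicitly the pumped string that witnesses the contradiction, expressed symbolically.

0^{q(1+k)}

Assume L is regular. Let p be the pumping length given by the pumping lemma.
Let q be a prime with q ≥ p+2 (infinitely many primes exist), and take w = 0^q ∈ L with |w| = q ≥ p.
The pumping lemma gives a decomposition w = xyz where |xy| ≤ p and |y| > 0.
Then y = 0^k for some k with 1 ≤ k ≤ p.
Since 1 ≤ k ≤ p, |xz| = q-k. Pump with i = q+1: |xy^{q+1}z| = (q-k)+(q+1)k = q+qk = q(1+k), which is composite (both factors ≥ 2). So xy^{q+1}z = 0^{q(1+k)} ∉ L.
This contradicts the pumping lemma, so L is not regular.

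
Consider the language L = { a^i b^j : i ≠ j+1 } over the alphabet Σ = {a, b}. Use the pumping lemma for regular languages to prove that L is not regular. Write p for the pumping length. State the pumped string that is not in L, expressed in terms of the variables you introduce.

Suppose for contradiction that L is regular, and let p be the pumping length.
Choose w = a^p b^{p+p!-1}. Since p ≠ (p+p!-1)+1 = p+p!, w ∈ L; and |w| ≥ p.
By the pumping lemma, w = xyz with |xy| ≤ p and y is nonempty.
The first p characters of w are a's, so xy (and hence y) consists only of a's. Write y = a^k, 1 ≤ k ≤ p.
Since 1 ≤ k ≤ p, k divides p!; set t = 1 + p!/k. Then xy^t z has p + (p!/k)·k = p + p! copies of a. Now the a-count is p+p! and (b-count)+1 = (p+p!-1)+1 = p+p!, so i ≠ j+1 fails. So xy^t z = a^{p+p!} b^{p+p!-1} ∉ L.
This contradicts the pumping lemma, so L is not regular.

a^{p+p!} b^{p+p!-1}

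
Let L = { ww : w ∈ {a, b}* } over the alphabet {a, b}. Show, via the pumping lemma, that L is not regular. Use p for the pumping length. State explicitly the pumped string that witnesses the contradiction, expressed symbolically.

a^{p+k} b^p a^p b^p

Assume L is regular; let p be its pumping constant.
Take w = a^p b^p a^p b^p = uu where u = a^pb^p; then w ∈ L and |w| = 4p ≥ p.
Write w = xyz as guaranteed by the lemma, with |xy| ≤ p and |y| > 0.
Because |xy| ≤ p and w begins with p copies of a, we have y = a^k with 1 ≤ k ≤ p.
Pump with i = 2: xy^2z = a^{p+k} b^p a^p b^p, of length 4p+k. Suppose this equals vv. The string starts with a and ends with b, so v does too; thus the boundary between the two copies of v is a b→a transition. There is exactly one such transition, at position 2p+k, so |v| = 2p+k and |vv| = 4p+2k ≠ 4p+k since k ≥ 1. So xy^2z ∉ L.
This contradicts the pumping lemma, so L is not regular.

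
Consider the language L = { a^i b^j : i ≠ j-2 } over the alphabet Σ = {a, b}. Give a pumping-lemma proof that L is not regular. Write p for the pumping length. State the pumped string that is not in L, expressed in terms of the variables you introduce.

Suppose for contradiction that L is regular, and let p be the pumping length.
Choose w = a^p b^{p+p!+2}. Since p ≠ (p+p!+2)-2 = p+p!, w ∈ L; and |w| ≥ p.
The pumping lemma gives a decomposition w = xyz where |xy| ≤ p and |y| ≥ 1.
Since the first p symbols of w are all a's and |xy| ≤ p, y lies entirely in the leading a-block: y = a^k for some k with 1 ≤ k ≤ p.
Since 1 ≤ k ≤ p, k divides p!; set t = 1 + p!/k. Then xy^t z has p + (p!/k)·k = p + p! copies of a. Now the a-count is p+p! and (b-count)-2 = (p+p!+2)-2 = p+p!, so i ≠ j-2 fails. So xy^t z = a^{p+p!} b^{p+p!+2} ∉ L.
This contradicts the pumping lemma, so L is not regular.

a^{p+p!} b^{p+p!+2}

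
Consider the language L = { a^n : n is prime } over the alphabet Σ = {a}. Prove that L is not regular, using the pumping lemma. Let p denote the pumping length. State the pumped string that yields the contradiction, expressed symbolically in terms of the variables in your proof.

Assume L is regular; let p be its pumping constant.
Let q be a prime with q ≥ p+2 (infinitely many primes exist), and take w = a^q ∈ L with |w| = q ≥ p.
The pumping lemma gives a decomposition w = xyz where |xy| ≤ p and |y| > 0.
Then y = a^k for some k with 1 ≤ k ≤ p.
Since 1 ≤ k ≤ p, |xz| = q-k. Pump with i = q+1: |xy^{q+1}z| = (q-k)+(q+1)k = q+qk = q(1+k), which is composite (both factors ≥ 2). So xy^{q+1}z = a^{q(1+k)} ∉ L.
Contradiction. Therefore L is not regular.

a^{q(1+k)}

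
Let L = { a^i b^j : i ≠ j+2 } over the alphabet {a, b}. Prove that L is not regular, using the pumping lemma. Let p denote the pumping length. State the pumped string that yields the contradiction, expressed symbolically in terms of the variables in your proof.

a^{p+p!} b^{p+p!-2}

Assume L is regular; let p be its pumping constant.
Choose w = a^p b^{p+p!-2}. Since p ≠ (p+p!-2)+2 = p+p!, w ∈ L; and |w| ≥ p.
The pumping lemma gives a decomposition w = xyz where |xy| ≤ p and |y| > 0.
The first p characters of w are a's, so xy (and hence y) consists only of a's. Write y = a^k, 1 ≤ k ≤ p.
Since 1 ≤ k ≤ p, k divides p!; set t = 1 + p!/k. Then xy^t z has p + (p!/k)·k = p + p! copies of a. Now the a-count is p+p! and (b-count)+2 = (p+p!-2)+2 = p+p!, so i ≠ j+2 fails. So xy^t z = a^{p+p!} b^{p+p!-2} ∉ L.
Contradiction. Therefore L is not regular.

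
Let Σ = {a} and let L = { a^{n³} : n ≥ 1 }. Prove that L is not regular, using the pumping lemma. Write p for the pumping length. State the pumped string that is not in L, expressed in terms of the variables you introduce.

a^{p³+k}

Assume L is regular; let p be its pumping constant.
Take w = a^{p³} ∈ L with |w| = p³ ≥ p.
Write w = xyz as guaranteed by the lemma, with |xy| ≤ p and |y| ≥ 1.
Then y = a^k for some k with 1 ≤ k ≤ p.
Pump with i = 2: xy^2z = a^{p³+k}. Since 1 ≤ k ≤ p, p³ < p³+k ≤ p³+p < p³+3p²+3p+1 = (p+1)³, so p³+k is not a perfect cube. So xy^2z ∉ L.
This contradicts the pumping lemma, so L is not regular.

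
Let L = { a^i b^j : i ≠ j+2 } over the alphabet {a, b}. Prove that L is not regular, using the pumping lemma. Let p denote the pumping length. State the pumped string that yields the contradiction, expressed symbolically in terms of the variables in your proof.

a^{p+p!} b^{p+p!-2}

Suppose for contradiction that L is regular, and let p be the pumping length.
Choose w = a^p b^{p+p!-2}. Since p ≠ (p+p!-2)+2 = p+p!, w ∈ L; and |w| ≥ p.
Write w = xyz as guaranteed by the lemma, with |xy| ≤ p and |y| > 0.
The first p characters of w are a's, so xy (and hence y) consists only of a's. Write y = a^k, 1 ≤ k ≤ p.
Since 1 ≤ k ≤ p, k divides p!; set t = 1 + p!/k. Then xy^t z has p + (p!/k)·k = p + p! copies of a. Now the a-count is p+p! and (b-count)+2 = (p+p!-2)+2 = p+p!, so i ≠ j+2 fails. So xy^t z = a^{p+p!} b^{p+p!-2} ∉ L.
This is a contradiction; hence L is not regular.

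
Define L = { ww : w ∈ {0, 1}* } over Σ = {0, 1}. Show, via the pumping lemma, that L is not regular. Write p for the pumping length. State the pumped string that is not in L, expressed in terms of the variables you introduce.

Suppose for contradiction that L is regular, and let p be the pumping length.
Take w = 0^p 1^p 0^p 1^p = uu where u = 0^p1^p; then w ∈ L and |w| = 4p ≥ p.
By the pumping lemma, w = xyz with |xy| ≤ p and |y| ≥ 1.
The first p characters of w are 0's, so xy (and hence y) consists only of 0's. Write y = 0^k, 1 ≤ k ≤ p.
Pump with i = 2: xy^2z = 0^{p+k} 1^p 0^p 1^p, of length 4p+k. Suppose this equals vv. The string starts with 0 and ends with 1, so v does too; thus the boundary between the two copies of v is a 1→0 transition. There is exactly one such transition, at position 2p+k, so |v| = 2p+k and |vv| = 4p+2k ≠ 4p+k since k ≥ 1. So xy^2z ∉ L.
Contradiction. Therefore L is not regular.

0^{p+k} 1^p 0^p 1^p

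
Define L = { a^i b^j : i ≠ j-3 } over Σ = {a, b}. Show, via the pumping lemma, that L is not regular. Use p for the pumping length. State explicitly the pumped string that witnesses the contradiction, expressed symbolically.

a^{p+p!} b^{p+p!+3}

Assume L is regular; let p be its pumping constant.
Choose w = a^p b^{p+p!+3}. Since p ≠ (p+p!+3)-3 = p+p!, w ∈ L; and |w| ≥ p.
Write w = xyz as guaranteed by the lemma, with |xy| ≤ p and |y| ≥ 1.
The first p characters of w are a's, so xy (and hence y) consists only of a's. Write y = a^k, 1 ≤ k ≤ p.
Since 1 ≤ k ≤ p, k divides p!; set t = 1 + p!/k. Then xy^t z has p + (p!/k)·k = p + p! copies of a. Now the a-count is p+p! and (b-count)-3 = (p+p!+3)-3 = p+p!, so i ≠ j-3 fails. So xy^t z = a^{p+p!} b^{p+p!+3} ∉ L.
This contradicts the pumping lemma, so L is not regular.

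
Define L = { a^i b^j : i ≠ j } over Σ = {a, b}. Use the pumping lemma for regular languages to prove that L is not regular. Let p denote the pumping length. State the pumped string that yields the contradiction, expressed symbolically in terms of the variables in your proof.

Assume L is regular. Let p be the pumping length given by the pumping lemma.
Choose w = a^p b^{p+p!}. Since p ≠ p+p!, w ∈ L; and |w| ≥ p.
The pumping lemma gives a decomposition w = xyz where |xy| ≤ p and |y| ≥ 1.
The first p characters of w are a's, so xy (and hence y) consists only of a's. Write y = a^k, 1 ≤ k ≤ p.
Since 1 ≤ k ≤ p, k divides p!; set t = 1 + p!/k. Then xy^t z has p + (p!/k)·k = p + p! copies of a. Now the a-count equals the b-count, so i ≠ j fails. So xy^t z = a^{p+p!} b^{p+p!} ∉ L.
This contradicts the pumping lemma, so L is not regular.

a^{p+p!} b^{p+p!}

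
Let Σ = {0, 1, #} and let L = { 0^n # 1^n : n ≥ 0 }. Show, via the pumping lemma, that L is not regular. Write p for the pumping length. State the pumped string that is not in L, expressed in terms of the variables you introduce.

0^{p+k} # 1^p

Assume L is regular. Let p be the pumping length given by the pumping lemma.
Take w = 0^p # 1^p ∈ L with |w| = 2p+1 ≥ p.
Write w = xyz as guaranteed by the lemma, with |xy| ≤ p and |y| ≥ 1.
Since the first p symbols of w are all 0's and |xy| ≤ p, y lies entirely in the leading 0-block: y = 0^k for some k with 1 ≤ k ≤ p.
Pump with i = 2: xy^2z = 0^{p+k} # 1^p, which would require p+k = p. But k ≥ 1, so xy^2z ∉ L.
Contradiction. Therefore L is not regular.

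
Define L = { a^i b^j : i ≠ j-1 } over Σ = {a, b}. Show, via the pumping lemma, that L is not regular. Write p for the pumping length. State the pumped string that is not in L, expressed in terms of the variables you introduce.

a^{p+p!} b^{p+p!+1}

Suppose for contradiction that L is regular, and let p be the pumping length.
Choose w = a^p b^{p+p!+1}. Since p ≠ (p+p!+1)-1 = p+p!, w ∈ L; and |w| ≥ p.
By the pumping lemma, w = xyz with |xy| ≤ p and |y| > 0.
The first p characters of w are a's, so xy (and hence y) consists only of a's. Write y = a^k, 1 ≤ k ≤ p.
Since 1 ≤ k ≤ p, k divides p!; set t = 1 + p!/k. Then xy^t z has p + (p!/k)·k = p + p! copies of a. Now the a-count is p+p! and (b-count)-1 = (p+p!+1)-1 = p+p!, so i ≠ j-1 fails. So xy^t z = a^{p+p!} b^{p+p!+1} ∉ L.
Contradiction. Therefore L is not regular.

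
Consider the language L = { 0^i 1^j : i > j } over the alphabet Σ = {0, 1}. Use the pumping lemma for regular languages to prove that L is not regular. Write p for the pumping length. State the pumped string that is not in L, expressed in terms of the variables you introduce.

Toward a contradiction, assume L is regular with pumping length p.
Choose w = 0^{p+1} 1^p ∈ L, with |w| = 2p+1 ≥ p.
The pumping lemma gives a decomposition w = xyz where |xy| ≤ p and |y| > 0.
Since the first p symbols of w are all 0's and |xy| ≤ p, y lies entirely in the leading 0-block: y = 0^k for some k with 1 ≤ k ≤ p.
Consider xy^0z = xz = 0^{p+1-k} 1^p. Since k ≥ 1, the 0-count p+1-k is at most p, so i > j fails; thus xz ∉ L.
This is a contradiction; hence L is not regular.

0^{p+1-k} 1^p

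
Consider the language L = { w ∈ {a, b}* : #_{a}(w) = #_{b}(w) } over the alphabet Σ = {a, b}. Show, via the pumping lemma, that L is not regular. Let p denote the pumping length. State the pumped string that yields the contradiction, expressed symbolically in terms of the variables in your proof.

a^{p+k} b^p

Assume L is regular. Let p be the pumping length given by the pumping lemma.
Choose w = a^p b^p ∈ L with |w| = 2p ≥ p.
By the pumping lemma, w = xyz with |xy| ≤ p and y is nonempty.
Since the first p symbols of w are all a's and |xy| ≤ p, y lies entirely in the leading a-block: y = a^k for some k with 1 ≤ k ≤ p.
Pump with i = 2: xy^2z = a^{p+k} b^p has p+k occurrences of a but only p of b. Since k ≥ 1 the counts differ, so xy^2z ∉ L.
This contradicts the pumping lemma, so L is not regular.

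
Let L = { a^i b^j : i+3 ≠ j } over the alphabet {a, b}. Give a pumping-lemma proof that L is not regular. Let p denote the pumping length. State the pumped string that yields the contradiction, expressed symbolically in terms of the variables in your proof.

a^{p+p!} b^{p+p!+3}

Assume L is regular; let p be its pumping constant.
Choose w = a^p b^{p+p!+3}. Since p ≠ (p+p!+3)-3 = p+p!, w ∈ L; and |w| ≥ p.
Write w = xyz as guaranteed by the lemma, with |xy| ≤ p and y is nonempty.
Since the first p symbols of w are all a's and |xy| ≤ p, y lies entirely in the leading a-block: y = a^k for some k with 1 ≤ k ≤ p.
Since 1 ≤ k ≤ p, k divides p!; set t = 1 + p!/k. Then xy^t z has p + (p!/k)·k = p + p! copies of a. Now the a-count is p+p! and (b-count)-3 = (p+p!+3)-3 = p+p!, so i+3 ≠ j fails. So xy^t z = a^{p+p!} b^{p+p!+3} ∉ L.
This is a contradiction; hence L is not regular.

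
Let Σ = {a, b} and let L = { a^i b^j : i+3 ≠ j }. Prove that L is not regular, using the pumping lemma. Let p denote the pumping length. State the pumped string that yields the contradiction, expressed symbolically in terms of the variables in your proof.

a^{p+p!} b^{p+p!+3}

Assume L is regular. Let p be the pumping length given by the pumping lemma.
Choose w = a^p b^{p+p!+3}. Since p ≠ (p+p!+3)-3 = p+p!, w ∈ L; and |w| ≥ p.
The pumping lemma gives a decomposition w = xyz where |xy| ≤ p and |y| > 0.
The first p characters of w are a's, so xy (and hence y) consists only of a's. Write y = a^k, 1 ≤ k ≤ p.
Since 1 ≤ k ≤ p, k divides p!; set t = 1 + p!/k. Then xy^t z has p + (p!/k)·k = p + p! copies of a. Now the a-count is p+p! and (b-count)-3 = (p+p!+3)-3 = p+p!, so i+3 ≠ j fails. So xy^t z = a^{p+p!} b^{p+p!+3} ∉ L.
This contradicts the pumping lemma, so L is not regular.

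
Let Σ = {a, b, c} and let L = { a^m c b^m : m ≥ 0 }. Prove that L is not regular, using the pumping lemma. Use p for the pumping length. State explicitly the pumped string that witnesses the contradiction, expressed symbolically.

a^{p+k} c b^p

Assume L is regular; let p be its pumping constant.
Take w = a^p c b^p ∈ L with |w| = 2p+1 ≥ p.
The pumping lemma gives a decomposition w = xyz where |xy| ≤ p and |y| > 0.
Because |xy| ≤ p and w begins with p copies of a, we have y = a^k with 1 ≤ k ≤ p.
Pump with i = 2: xy^2z = a^{p+k} c b^p, which would require p+k = p. But k ≥ 1, so xy^2z ∉ L.
This is a contradiction; hence L is not regular.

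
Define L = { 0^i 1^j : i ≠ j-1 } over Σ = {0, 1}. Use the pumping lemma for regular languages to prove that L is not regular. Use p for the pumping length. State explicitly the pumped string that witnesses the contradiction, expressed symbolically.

Suppose for contradiction that L is regular, and let p be the pumping length.
Choose w = 0^p 1^{p+p!+1}. Since p ≠ (p+p!+1)-1 = p+p!, w ∈ L; and |w| ≥ p.
By the pumping lemma, w = xyz with |xy| ≤ p and |y| ≥ 1.
Because |xy| ≤ p and w begins with p copies of 0, we have y = 0^k with 1 ≤ k ≤ p.
Since 1 ≤ k ≤ p, k divides p!; set t = 1 + p!/k. Then xy^t z has p + (p!/k)·k = p + p! copies of 0. Now the 0-count is p+p! and (1-count)-1 = (p+p!+1)-1 = p+p!, so i ≠ j-1 fails. So xy^t z = 0^{p+p!} 1^{p+p!+1} ∉ L.
This is a contradiction; hence L is not regular.

0^{p+p!} 1^{p+p!+1}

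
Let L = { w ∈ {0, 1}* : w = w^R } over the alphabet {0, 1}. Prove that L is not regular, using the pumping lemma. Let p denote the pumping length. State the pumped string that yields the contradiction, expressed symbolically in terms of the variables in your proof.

Toward a contradiction, assume L is regular with pumping length p.
Take w = 0^p 1 0^p, a palindrome of length 2p+1 ≥ p.
The pumping lemma gives a decomposition w = xyz where |xy| ≤ p and |y| ≥ 1.
Because |xy| ≤ p and w begins with p copies of 0, we have y = 0^k with 1 ≤ k ≤ p.
Pump with i = 2: xy^2z = 0^{p+k} 1 0^p. Its reverse is 0^p 1 0^{p+k}, which differs from xy^2z since k ≥ 1. So xy^2z is not a palindrome and xy^2z ∉ L.
This is a contradiction; hence L is not regular.

0^{p+k} 1 0^p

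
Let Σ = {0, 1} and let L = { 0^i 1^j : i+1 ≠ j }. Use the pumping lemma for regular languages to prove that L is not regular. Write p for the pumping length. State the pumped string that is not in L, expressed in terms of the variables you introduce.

0^{p+p!} 1^{p+p!+1}

Suppose for contradiction that L is regular, and let p be the pumping length.
Choose w = 0^p 1^{p+p!+1}. Since p ≠ (p+p!+1)-1 = p+p!, w ∈ L; and |w| ≥ p.
By the pumping lemma, w = xyz with |xy| ≤ p and |y| ≥ 1.
Since the first p symbols of w are all 0's and |xy| ≤ p, y lies entirely in the leading 0-block: y = 0^k for some k with 1 ≤ k ≤ p.
Since 1 ≤ k ≤ p, k divides p!; set t = 1 + p!/k. Then xy^t z has p + (p!/k)·k = p + p! copies of 0. Now the 0-count is p+p! and (1-count)-1 = (p+p!+1)-1 = p+p!, so i+1 ≠ j fails. So xy^t z = 0^{p+p!} 1^{p+p!+1} ∉ L.
This is a contradiction; hence L is not regular.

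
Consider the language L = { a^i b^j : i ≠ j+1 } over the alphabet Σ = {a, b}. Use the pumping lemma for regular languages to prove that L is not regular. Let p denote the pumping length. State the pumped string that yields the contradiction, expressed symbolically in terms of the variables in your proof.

a^{p+p!} b^{p+p!-1}

Toward a contradiction, assume L is regular with pumping length p.
Choose w = a^p b^{p+p!-1}. Since p ≠ (p+p!-1)+1 = p+p!, w ∈ L; and |w| ≥ p.
The pumping lemma gives a decomposition w = xyz where |xy| ≤ p and |y| > 0.
Since the first p symbols of w are all a's and |xy| ≤ p, y lies entirely in the leading a-block: y = a^k for some k with 1 ≤ k ≤ p.
Since 1 ≤ k ≤ p, k divides p!; set t = 1 + p!/k. Then xy^t z has p + (p!/k)·k = p + p! copies of a. Now the a-count is p+p! and (b-count)+1 = (p+p!-1)+1 = p+p!, so i ≠ j+1 fails. So xy^t z = a^{p+p!} b^{p+p!-1} ∉ L.
Contradiction. Therefore L is not regular.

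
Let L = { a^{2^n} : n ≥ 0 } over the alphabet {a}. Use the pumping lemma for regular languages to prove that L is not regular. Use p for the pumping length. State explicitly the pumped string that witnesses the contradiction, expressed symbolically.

Assume L is regular. Let p be the pumping length given by the pumping lemma.
Take w = a^{2^p} ∈ L with |w| = 2^p ≥ p.
The pumping lemma gives a decomposition w = xyz where |xy| ≤ p and y is nonempty.
Then y = a^k for some k with 1 ≤ k ≤ p.
Pump with i = 2: xy^2z = a^{2^p+k}. Since 1 ≤ k ≤ p < 2^p, we have 2^p < 2^p+k < 2^{p+1}, so 2^p+k is not a power of 2. So xy^2z ∉ L.
This is a contradiction; hence L is not regular.

a^{2^p+k}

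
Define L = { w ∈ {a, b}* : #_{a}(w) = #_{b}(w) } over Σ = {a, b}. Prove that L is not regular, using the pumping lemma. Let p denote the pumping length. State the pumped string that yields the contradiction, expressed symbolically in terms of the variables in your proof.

a^{p+k} b^p

Assume L is regular; let p be its pumping constant.
Choose w = a^p b^p ∈ L with |w| = 2p ≥ p.
By the pumping lemma, w = xyz with |xy| ≤ p and |y| > 0.
The first p characters of w are a's, so xy (and hence y) consists only of a's. Write y = a^k, 1 ≤ k ≤ p.
Pump with i = 2: xy^2z = a^{p+k} b^p has p+k occurrences of a but only p of b. Since k ≥ 1 the counts differ, so xy^2z ∉ L.
Contradiction. Therefore L is not regular.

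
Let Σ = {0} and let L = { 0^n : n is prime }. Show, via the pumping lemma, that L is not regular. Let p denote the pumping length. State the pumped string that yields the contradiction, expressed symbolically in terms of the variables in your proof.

Toward a contradiction, assume L is regular with pumping length p.
Let q be a prime with q ≥ p+2 (infinitely many primes exist), and take w = 0^q ∈ L with |w| = q ≥ p.
Write w = xyz as guaranteed by the lemma, with |xy| ≤ p and |y| > 0.
Then y = 0^k for some k with 1 ≤ k ≤ p.
Since 1 ≤ k ≤ p, |xz| = q-k. Pump with i = q+1: |xy^{q+1}z| = (q-k)+(q+1)k = q+qk = q(1+k), which is composite (both factors ≥ 2). So xy^{q+1}z = 0^{q(1+k)} ∉ L.
This contradicts the pumping lemma, so L is not regular.

0^{q(1+k)}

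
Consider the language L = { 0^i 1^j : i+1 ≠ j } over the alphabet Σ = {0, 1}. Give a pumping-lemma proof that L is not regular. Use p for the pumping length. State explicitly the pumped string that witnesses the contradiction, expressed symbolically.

Suppose for contradiction that L is regular, and let p be the pumping length.
Choose w = 0^p 1^{p+p!+1}. Since p ≠ (p+p!+1)-1 = p+p!, w ∈ L; and |w| ≥ p.
The pumping lemma gives a decomposition w = xyz where |xy| ≤ p and |y| > 0.
Since the first p symbols of w are all 0's and |xy| ≤ p, y lies entirely in the leading 0-block: y = 0^k for some k with 1 ≤ k ≤ p.
Since 1 ≤ k ≤ p, k divides p!; set t = 1 + p!/k. Then xy^t z has p + (p!/k)·k = p + p! copies of 0. Now the 0-count is p+p! and (1-count)-1 = (p+p!+1)-1 = p+p!, so i+1 ≠ j fails. So xy^t z = 0^{p+p!} 1^{p+p!+1} ∉ L.
Contradiction. Therefore L is not regular.

0^{p+p!} 1^{p+p!+1}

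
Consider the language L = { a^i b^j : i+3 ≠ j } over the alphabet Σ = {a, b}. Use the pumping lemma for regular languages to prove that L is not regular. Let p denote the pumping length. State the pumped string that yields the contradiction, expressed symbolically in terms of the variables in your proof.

Toward a contradiction, assume L is regular with pumping length p.
Choose w = a^p b^{p+p!+3}. Since p ≠ (p+p!+3)-3 = p+p!, w ∈ L; and |w| ≥ p.
By the pumping lemma, w = xyz with |xy| ≤ p and |y| ≥ 1.
The first p characters of w are a's, so xy (and hence y) consists only of a's. Write y = a^k, 1 ≤ k ≤ p.
Since 1 ≤ k ≤ p, k divides p!; set t = 1 + p!/k. Then xy^t z has p + (p!/k)·k = p + p! copies of a. Now the a-count is p+p! and (b-count)-3 = (p+p!+3)-3 = p+p!, so i+3 ≠ j fails. So xy^t z = a^{p+p!} b^{p+p!+3} ∉ L.
Contradiction. Therefore L is not regular.

a^{p+p!} b^{p+p!+3}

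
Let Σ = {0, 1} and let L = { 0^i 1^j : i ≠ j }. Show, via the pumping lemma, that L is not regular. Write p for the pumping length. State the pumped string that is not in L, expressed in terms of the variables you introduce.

Toward a contradiction, assume L is regular with pumping length p.
Choose w = 0^p 1^{p+p!}. Since p ≠ p+p!, w ∈ L; and |w| ≥ p.
By the pumping lemma, w = xyz with |xy| ≤ p and |y| > 0.
Because |xy| ≤ p and w begins with p copies of 0, we have y = 0^k with 1 ≤ k ≤ p.
Since 1 ≤ k ≤ p, k divides p!; set t = 1 + p!/k. Then xy^t z has p + (p!/k)·k = p + p! copies of 0. Now the 0-count equals the 1-count, so i ≠ j fails. So xy^t z = 0^{p+p!} 1^{p+p!} ∉ L.
This contradicts the pumping lemma, so L is not regular.

0^{p+p!} 1^{p+p!}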